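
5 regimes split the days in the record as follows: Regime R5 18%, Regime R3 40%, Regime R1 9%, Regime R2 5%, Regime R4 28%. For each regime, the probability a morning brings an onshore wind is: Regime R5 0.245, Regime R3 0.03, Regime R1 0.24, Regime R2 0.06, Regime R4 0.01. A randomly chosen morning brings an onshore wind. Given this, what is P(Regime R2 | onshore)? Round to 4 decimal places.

Compute prior × likelihood for every hypothesis:
  Regime R5: 0.18 × 0.245 = 0.0441
  Regime R3: 0.4 × 0.03 = 0.012
  Regime R1: 0.09 × 0.24 = 0.0216
  Regime R2: 0.05 × 0.06 = 0.003
  Regime R4: 0.28 × 0.01 = 0.0028
Normalizing constant = 0.0835.
P(Regime R2 | evidence) = 0.003 / 0.0835 ≈ 0.0359.

0.0359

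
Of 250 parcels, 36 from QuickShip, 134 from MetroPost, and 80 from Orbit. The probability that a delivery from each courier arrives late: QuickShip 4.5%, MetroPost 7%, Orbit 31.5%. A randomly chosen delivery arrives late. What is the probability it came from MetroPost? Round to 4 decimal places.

0.2591

Compute prior × likelihood for every hypothesis:
  QuickShip: 0.144 × 0.045 = 0.00648
  MetroPost: 0.536 × 0.07 = 0.03752
  Orbit: 0.32 × 0.315 = 0.1008
Total = 0.1448.
P(MetroPost | evidence) = 0.03752 / 0.1448 ≈ 0.2591.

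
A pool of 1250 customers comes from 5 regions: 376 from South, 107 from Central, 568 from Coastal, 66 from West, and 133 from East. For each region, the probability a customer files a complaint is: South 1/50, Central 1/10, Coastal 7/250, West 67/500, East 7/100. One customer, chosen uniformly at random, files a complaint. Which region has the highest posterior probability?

Prior × likelihood for each hypothesis:
  South: 0.3008 × 0.02 = 0.006016
  Central: 0.0856 × 0.1 = 0.00856
  Coastal: 0.4544 × 0.028 = 0.0127232
  West: 0.0528 × 0.134 = 0.0070752
  East: 0.1064 × 0.07 = 0.007448
Total = 0.0418224.
Largest term belongs to Coastal, so Coastal is most probable.

Coastal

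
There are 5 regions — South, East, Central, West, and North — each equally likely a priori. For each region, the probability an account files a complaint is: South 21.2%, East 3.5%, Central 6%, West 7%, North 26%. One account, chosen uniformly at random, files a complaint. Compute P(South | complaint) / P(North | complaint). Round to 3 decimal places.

0.815

With a uniform prior (1/5 each), posterior ∝ likelihood:
  South: 0.212
  East: 0.035
  Central: 0.06
  West: 0.07
  North: 0.26
Normalizing constant = 0.637.
The ratio is 0.212 / 0.26 (the normalizer cancels) = 0.815.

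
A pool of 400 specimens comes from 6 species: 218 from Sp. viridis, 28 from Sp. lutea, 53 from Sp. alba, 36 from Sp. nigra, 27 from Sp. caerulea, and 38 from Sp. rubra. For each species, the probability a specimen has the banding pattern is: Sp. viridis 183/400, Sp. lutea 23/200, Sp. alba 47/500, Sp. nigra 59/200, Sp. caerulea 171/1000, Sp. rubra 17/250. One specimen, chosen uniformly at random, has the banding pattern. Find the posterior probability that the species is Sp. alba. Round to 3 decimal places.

Unnormalized posteriors (prior × likelihood):
  Sp. viridis: 0.545 × 0.4575 = 0.2493375
  Sp. lutea: 0.07 × 0.115 = 0.00805
  Sp. alba: 0.1325 × 0.094 = 0.012455
  Sp. nigra: 0.09 × 0.295 = 0.02655
  Sp. caerulea: 0.0675 × 0.171 = 0.0115425
  Sp. rubra: 0.095 × 0.068 = 0.00646
Normalizing constant = 0.314395.
P(Sp. alba | evidence) = 0.012455 / 0.314395 ≈ 0.040.

0.040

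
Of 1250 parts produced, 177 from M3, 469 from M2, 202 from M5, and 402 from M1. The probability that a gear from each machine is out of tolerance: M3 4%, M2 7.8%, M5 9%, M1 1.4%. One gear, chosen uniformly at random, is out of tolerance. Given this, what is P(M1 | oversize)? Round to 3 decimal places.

0.083

Compute prior × likelihood for every hypothesis:
  M3: 0.1416 × 0.04 = 0.005664
  M2: 0.3752 × 0.078 = 0.0292656
  M5: 0.1616 × 0.09 = 0.014544
  M1: 0.3216 × 0.014 = 0.0045024
Sum = 0.053976.
P(M1 | evidence) = 0.0045024 / 0.053976 ≈ 0.083.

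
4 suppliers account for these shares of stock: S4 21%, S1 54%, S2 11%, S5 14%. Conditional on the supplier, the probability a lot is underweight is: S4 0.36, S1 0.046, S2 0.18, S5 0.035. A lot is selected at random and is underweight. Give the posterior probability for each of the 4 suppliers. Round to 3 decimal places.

S4 0.604, S1 0.198, S2 0.158, S5 0.039

Unnormalized posteriors (prior × likelihood):
  S4: 0.21 × 0.36 = 0.0756
  S1: 0.54 × 0.046 = 0.02484
  S2: 0.11 × 0.18 = 0.0198
  S5: 0.14 × 0.035 = 0.0049
Normalizing constant = 0.12514.
P(S4 | underweight) = 0.0756/0.12514 ≈ 0.604
P(S1 | underweight) = 0.02484/0.12514 ≈ 0.198
P(S2 | underweight) = 0.0198/0.12514 ≈ 0.158
P(S5 | underweight) = 0.0049/0.12514 ≈ 0.039
(Check: 0.604+0.198+0.158+0.039 = 0.999.)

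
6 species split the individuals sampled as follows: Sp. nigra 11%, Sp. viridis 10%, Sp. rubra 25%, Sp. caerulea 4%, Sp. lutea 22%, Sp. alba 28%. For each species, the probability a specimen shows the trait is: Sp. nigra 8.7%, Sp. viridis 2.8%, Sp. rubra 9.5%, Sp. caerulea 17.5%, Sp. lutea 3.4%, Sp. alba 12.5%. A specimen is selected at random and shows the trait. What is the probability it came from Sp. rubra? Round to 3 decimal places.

Compute prior × likelihood for every hypothesis:
  Sp. nigra: 0.11 × 0.087 = 0.00957
  Sp. viridis: 0.1 × 0.028 = 0.0028
  Sp. rubra: 0.25 × 0.095 = 0.02375
  Sp. caerulea: 0.04 × 0.175 = 0.007
  Sp. lutea: 0.22 × 0.034 = 0.00748
  Sp. alba: 0.28 × 0.125 = 0.035
Total = 0.0856.
P(Sp. rubra | evidence) = 0.02375 / 0.0856 ≈ 0.277.

0.277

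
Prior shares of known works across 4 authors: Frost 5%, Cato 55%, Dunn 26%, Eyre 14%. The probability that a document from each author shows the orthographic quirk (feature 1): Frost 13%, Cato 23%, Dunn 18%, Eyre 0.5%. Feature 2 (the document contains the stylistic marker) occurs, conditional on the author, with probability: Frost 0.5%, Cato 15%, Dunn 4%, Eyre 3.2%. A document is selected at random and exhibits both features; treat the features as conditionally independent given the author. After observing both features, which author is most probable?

Cato

Prior × likelihood for each hypothesis:
  Frost: 0.05 × 0.13 × 0.005 = 0.0000325
  Cato: 0.55 × 0.23 × 0.15 = 0.018975
  Dunn: 0.26 × 0.18 × 0.04 = 0.001872
  Eyre: 0.14 × 0.005 × 0.032 = 0.0000224
Sum = 0.0209019.
Largest term belongs to Cato, so Cato is most probable.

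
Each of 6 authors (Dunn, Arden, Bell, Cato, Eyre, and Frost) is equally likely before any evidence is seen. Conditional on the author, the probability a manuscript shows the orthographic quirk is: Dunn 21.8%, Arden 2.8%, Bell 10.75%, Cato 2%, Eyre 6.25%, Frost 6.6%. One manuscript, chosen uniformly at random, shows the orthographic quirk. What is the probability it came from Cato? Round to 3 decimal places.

0.040

With a uniform prior (1/6 each), posterior ∝ likelihood:
  Dunn: 0.218
  Arden: 0.028
  Bell: 0.1075
  Cato: 0.02
  Eyre: 0.0625
  Frost: 0.066
Normalizing constant = 0.502.
P(Cato | evidence) = 0.02 / 0.502 ≈ 0.040.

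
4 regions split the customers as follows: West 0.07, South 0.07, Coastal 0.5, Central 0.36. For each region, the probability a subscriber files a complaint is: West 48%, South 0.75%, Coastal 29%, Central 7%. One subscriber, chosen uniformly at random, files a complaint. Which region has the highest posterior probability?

Compute prior × likelihood for every hypothesis:
  West: 0.07 × 0.48 = 0.0336
  South: 0.07 × 0.0075 = 0.000525
  Coastal: 0.5 × 0.29 = 0.145
  Central: 0.36 × 0.07 = 0.0252
Sum = 0.204325.
Largest term belongs to Coastal, so Coastal is most probable.

Coastal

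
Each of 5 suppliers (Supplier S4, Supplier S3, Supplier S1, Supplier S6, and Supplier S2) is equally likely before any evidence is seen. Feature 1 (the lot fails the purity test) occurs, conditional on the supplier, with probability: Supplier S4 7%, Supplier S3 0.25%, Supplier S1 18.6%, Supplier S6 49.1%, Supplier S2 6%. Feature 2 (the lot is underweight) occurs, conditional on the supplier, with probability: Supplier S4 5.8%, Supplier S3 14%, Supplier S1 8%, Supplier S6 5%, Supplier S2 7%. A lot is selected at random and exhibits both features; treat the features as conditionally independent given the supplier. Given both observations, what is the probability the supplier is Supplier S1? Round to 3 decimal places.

Since the prior is uniform, the posterior is proportional to the likelihood:
  Supplier S4: 0.07 × 0.058 = 0.00406
  Supplier S3: 0.0025 × 0.14 = 0.00035
  Supplier S1: 0.186 × 0.08 = 0.01488
  Supplier S6: 0.491 × 0.05 = 0.02455
  Supplier S2: 0.06 × 0.07 = 0.0042
Total = 0.04804.
P(Supplier S1 | evidence) = 0.01488 / 0.04804 ≈ 0.310.

0.310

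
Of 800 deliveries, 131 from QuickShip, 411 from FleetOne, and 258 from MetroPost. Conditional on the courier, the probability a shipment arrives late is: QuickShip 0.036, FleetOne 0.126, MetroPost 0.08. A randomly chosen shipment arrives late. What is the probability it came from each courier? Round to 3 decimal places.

Unnormalized posteriors (prior × likelihood):
  QuickShip: 0.16375 × 0.036 = 0.005895
  FleetOne: 0.51375 × 0.126 = 0.0647325
  MetroPost: 0.3225 × 0.08 = 0.0258
Sum = 0.0964275.
P(QuickShip | late) = 0.005895/0.0964275 ≈ 0.061
P(FleetOne | late) = 0.0647325/0.0964275 ≈ 0.671
P(MetroPost | late) = 0.0258/0.0964275 ≈ 0.268

QuickShip 0.061, FleetOne 0.671, MetroPost 0.268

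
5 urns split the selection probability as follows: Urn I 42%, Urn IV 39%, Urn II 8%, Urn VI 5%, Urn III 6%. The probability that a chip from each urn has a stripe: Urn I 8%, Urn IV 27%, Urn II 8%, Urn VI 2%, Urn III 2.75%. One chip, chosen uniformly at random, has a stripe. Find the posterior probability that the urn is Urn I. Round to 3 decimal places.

By Bayes' rule, posterior ∝ prior × likelihood:
  Urn I: 0.42 × 0.08 = 0.0336
  Urn IV: 0.39 × 0.27 = 0.1053
  Urn II: 0.08 × 0.08 = 0.0064
  Urn VI: 0.05 × 0.02 = 0.001
  Urn III: 0.06 × 0.0275 = 0.00165
Total = 0.14795.
P(Urn I | evidence) = 0.0336 / 0.14795 ≈ 0.227.

0.227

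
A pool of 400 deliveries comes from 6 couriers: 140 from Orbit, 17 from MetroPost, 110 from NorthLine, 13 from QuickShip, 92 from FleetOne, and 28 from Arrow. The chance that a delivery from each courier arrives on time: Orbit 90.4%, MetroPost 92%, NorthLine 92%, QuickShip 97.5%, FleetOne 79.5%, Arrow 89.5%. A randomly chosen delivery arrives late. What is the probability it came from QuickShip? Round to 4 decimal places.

Taking complements, P(late | each) = Orbit 0.096, MetroPost 0.08, NorthLine 0.08, QuickShip 0.025, FleetOne 0.205, Arrow 0.105.
By Bayes' rule, posterior ∝ prior × likelihood:
  Orbit: 0.35 × 0.096 = 0.0336
  MetroPost: 0.0425 × 0.08 = 0.0034
  NorthLine: 0.275 × 0.08 = 0.022
  QuickShip: 0.0325 × 0.025 = 0.0008125
  FleetOne: 0.23 × 0.205 = 0.04715
  Arrow: 0.07 × 0.105 = 0.00735
Total = 0.1143125.
P(QuickShip | evidence) = 0.0008125 / 0.1143125 ≈ 0.0071.

0.0071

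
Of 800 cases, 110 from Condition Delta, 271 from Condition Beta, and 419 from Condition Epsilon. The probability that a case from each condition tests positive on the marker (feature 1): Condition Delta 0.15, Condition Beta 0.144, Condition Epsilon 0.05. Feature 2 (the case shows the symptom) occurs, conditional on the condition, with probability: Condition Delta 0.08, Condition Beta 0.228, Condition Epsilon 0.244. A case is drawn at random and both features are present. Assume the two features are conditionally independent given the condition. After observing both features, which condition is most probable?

Condition Beta

Prior × likelihood for each hypothesis:
  Condition Delta: 0.1375 × 0.15 × 0.08 = 0.00165
  Condition Beta: 0.33875 × 0.144 × 0.228 = 0.01112184
  Condition Epsilon: 0.52375 × 0.05 × 0.244 = 0.00638975
Sum = 0.01916159.
Largest term belongs to Condition Beta, so Condition Beta is most probable.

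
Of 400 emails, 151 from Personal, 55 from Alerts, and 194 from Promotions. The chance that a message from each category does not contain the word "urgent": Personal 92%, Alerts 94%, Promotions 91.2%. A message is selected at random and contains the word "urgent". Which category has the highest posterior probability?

Promotions

Taking complements, P(urgent-flag | each) = Personal 0.08, Alerts 0.06, Promotions 0.088.
Unnormalized posteriors (prior × likelihood):
  Personal: 0.3775 × 0.08 = 0.0302
  Alerts: 0.1375 × 0.06 = 0.00825
  Promotions: 0.485 × 0.088 = 0.04268
Total = 0.08113.
Largest term belongs to Promotions, so Promotions is most probable.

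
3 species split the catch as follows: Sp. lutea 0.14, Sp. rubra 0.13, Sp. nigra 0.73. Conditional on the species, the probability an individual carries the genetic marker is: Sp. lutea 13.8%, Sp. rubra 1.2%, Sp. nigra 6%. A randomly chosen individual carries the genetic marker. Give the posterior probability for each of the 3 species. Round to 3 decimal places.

Sp. lutea 0.299, Sp. rubra 0.024, Sp. nigra 0.677

Prior × likelihood for each hypothesis:
  Sp. lutea: 0.14 × 0.138 = 0.01932
  Sp. rubra: 0.13 × 0.012 = 0.00156
  Sp. nigra: 0.73 × 0.06 = 0.0438
Total = 0.06468.
P(Sp. lutea | marker) = 0.01932/0.06468 ≈ 0.299
P(Sp. rubra | marker) = 0.00156/0.06468 ≈ 0.024
P(Sp. nigra | marker) = 0.0438/0.06468 ≈ 0.677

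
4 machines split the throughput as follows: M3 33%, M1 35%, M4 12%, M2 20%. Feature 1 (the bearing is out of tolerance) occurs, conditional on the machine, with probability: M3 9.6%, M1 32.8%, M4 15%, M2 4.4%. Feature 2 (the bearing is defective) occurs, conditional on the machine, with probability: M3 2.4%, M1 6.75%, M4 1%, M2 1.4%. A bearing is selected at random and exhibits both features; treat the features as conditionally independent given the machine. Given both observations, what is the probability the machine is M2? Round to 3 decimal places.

Unnormalized posteriors (prior × likelihood):
  M3: 0.33 × 0.096 × 0.024 = 0.00076032
  M1: 0.35 × 0.328 × 0.0675 = 0.007749
  M4: 0.12 × 0.15 × 0.01 = 0.00018
  M2: 0.2 × 0.044 × 0.014 = 0.0001232
Total = 0.00881252.
P(M2 | evidence) = 0.0001232 / 0.00881252 ≈ 0.014.

0.014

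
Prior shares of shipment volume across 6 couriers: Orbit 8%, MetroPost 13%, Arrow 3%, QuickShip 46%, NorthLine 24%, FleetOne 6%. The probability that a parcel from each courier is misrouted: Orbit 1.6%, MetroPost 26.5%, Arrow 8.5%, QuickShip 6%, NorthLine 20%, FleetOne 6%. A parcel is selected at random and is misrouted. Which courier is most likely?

NorthLine

Prior × likelihood for each hypothesis:
  Orbit: 0.08 × 0.016 = 0.00128
  MetroPost: 0.13 × 0.265 = 0.03445
  Arrow: 0.03 × 0.085 = 0.00255
  QuickShip: 0.46 × 0.06 = 0.0276
  NorthLine: 0.24 × 0.2 = 0.048
  FleetOne: 0.06 × 0.06 = 0.0036
Normalizing constant = 0.11748.
Largest term belongs to NorthLine, so NorthLine is most probable.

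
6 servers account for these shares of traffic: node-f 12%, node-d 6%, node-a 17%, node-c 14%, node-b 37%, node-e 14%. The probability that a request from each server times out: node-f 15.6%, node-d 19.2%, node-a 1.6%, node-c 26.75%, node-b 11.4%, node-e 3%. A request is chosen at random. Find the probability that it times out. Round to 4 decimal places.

0.1168

By Bayes' rule, posterior ∝ prior × likelihood:
  node-f: 0.12 × 0.156 = 0.01872
  node-d: 0.06 × 0.192 = 0.01152
  node-a: 0.17 × 0.016 = 0.00272
  node-c: 0.14 × 0.2675 = 0.03745
  node-b: 0.37 × 0.114 = 0.04218
  node-e: 0.14 × 0.03 = 0.0042
P(timeout) = 0.01872 + 0.01152 + 0.00272 + 0.03745 + 0.04218 + 0.0042 = 0.11679 → 0.1168.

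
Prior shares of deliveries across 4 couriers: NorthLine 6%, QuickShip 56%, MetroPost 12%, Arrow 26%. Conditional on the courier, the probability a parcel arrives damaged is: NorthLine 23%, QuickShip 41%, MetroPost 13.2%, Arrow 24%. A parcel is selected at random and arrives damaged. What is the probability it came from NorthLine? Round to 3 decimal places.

0.043

Unnormalized posteriors (prior × likelihood):
  NorthLine: 0.06 × 0.23 = 0.0138
  QuickShip: 0.56 × 0.41 = 0.2296
  MetroPost: 0.12 × 0.132 = 0.01584
  Arrow: 0.26 × 0.24 = 0.0624
Total = 0.32164.
P(NorthLine | evidence) = 0.0138 / 0.32164 ≈ 0.043.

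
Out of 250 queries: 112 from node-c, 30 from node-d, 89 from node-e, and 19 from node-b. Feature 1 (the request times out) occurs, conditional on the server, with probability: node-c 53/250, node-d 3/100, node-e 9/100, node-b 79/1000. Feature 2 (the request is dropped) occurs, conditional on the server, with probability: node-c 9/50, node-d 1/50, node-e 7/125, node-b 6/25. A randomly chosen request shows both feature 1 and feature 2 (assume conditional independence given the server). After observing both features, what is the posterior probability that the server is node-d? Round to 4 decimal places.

By Bayes' rule, posterior ∝ prior × likelihood:
  node-c: 0.448 × 0.212 × 0.18 = 0.01709568
  node-d: 0.12 × 0.03 × 0.02 = 0.000072
  node-e: 0.356 × 0.09 × 0.056 = 0.00179424
  node-b: 0.076 × 0.079 × 0.24 = 0.00144096
Normalizing constant = 0.02040288.
P(node-d | evidence) = 0.000072 / 0.02040288 ≈ 0.0035.

0.0035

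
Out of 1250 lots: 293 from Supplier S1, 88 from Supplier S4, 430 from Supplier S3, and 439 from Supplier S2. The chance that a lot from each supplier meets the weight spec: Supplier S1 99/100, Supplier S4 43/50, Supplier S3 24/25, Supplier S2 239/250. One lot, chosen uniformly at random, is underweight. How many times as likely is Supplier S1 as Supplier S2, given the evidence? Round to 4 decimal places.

Taking complements, P(underweight | each) = Supplier S1 0.01, Supplier S4 0.14, Supplier S3 0.04, Supplier S2 0.044.
By Bayes' rule, posterior ∝ prior × likelihood:
  Supplier S1: 0.2344 × 0.01 = 0.002344
  Supplier S4: 0.0704 × 0.14 = 0.009856
  Supplier S3: 0.344 × 0.04 = 0.01376
  Supplier S2: 0.3512 × 0.044 = 0.0154528
Sum = 0.0414128.
The ratio is 0.002344 / 0.0154528 (the normalizer cancels) = 0.1517.

0.1517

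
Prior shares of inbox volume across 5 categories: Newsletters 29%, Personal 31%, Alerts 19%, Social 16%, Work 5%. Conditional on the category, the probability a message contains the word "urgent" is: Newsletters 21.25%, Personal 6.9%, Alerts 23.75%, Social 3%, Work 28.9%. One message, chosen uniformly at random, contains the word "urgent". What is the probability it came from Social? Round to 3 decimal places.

0.033

Unnormalized posteriors (prior × likelihood):
  Newsletters: 0.29 × 0.2125 = 0.061625
  Personal: 0.31 × 0.069 = 0.02139
  Alerts: 0.19 × 0.2375 = 0.045125
  Social: 0.16 × 0.03 = 0.0048
  Work: 0.05 × 0.289 = 0.01445
Total = 0.14739.
P(Social | evidence) = 0.0048 / 0.14739 ≈ 0.033.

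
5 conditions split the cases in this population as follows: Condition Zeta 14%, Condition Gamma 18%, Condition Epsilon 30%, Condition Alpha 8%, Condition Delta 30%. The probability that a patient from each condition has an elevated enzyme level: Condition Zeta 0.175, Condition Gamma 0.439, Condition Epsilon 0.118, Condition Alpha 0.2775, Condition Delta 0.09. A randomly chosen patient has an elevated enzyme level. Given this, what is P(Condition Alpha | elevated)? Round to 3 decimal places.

Unnormalized posteriors (prior × likelihood):
  Condition Zeta: 0.14 × 0.175 = 0.0245
  Condition Gamma: 0.18 × 0.439 = 0.07902
  Condition Epsilon: 0.3 × 0.118 = 0.0354
  Condition Alpha: 0.08 × 0.2775 = 0.0222
  Condition Delta: 0.3 × 0.09 = 0.027
Total = 0.18812.
P(Condition Alpha | evidence) = 0.0222 / 0.18812 ≈ 0.118.

0.118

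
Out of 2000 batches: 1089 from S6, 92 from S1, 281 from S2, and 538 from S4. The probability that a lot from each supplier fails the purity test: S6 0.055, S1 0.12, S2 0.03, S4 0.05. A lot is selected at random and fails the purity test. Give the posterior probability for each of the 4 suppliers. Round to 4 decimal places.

S6 0.5636, S1 0.1039, S2 0.0793, S4 0.2531

Compute prior × likelihood for every hypothesis:
  S6: 0.5445 × 0.055 = 0.0299475
  S1: 0.046 × 0.12 = 0.00552
  S2: 0.1405 × 0.03 = 0.004215
  S4: 0.269 × 0.05 = 0.01345
Sum = 0.0531325.
P(S6 | off-spec) = 0.0299475/0.0531325 ≈ 0.5636
P(S1 | off-spec) = 0.00552/0.0531325 ≈ 0.1039
P(S2 | off-spec) = 0.004215/0.0531325 ≈ 0.0793
P(S4 | off-spec) = 0.01345/0.0531325 ≈ 0.2531
(Check: 0.5636+0.1039+0.0793+0.2531 = 0.9999.)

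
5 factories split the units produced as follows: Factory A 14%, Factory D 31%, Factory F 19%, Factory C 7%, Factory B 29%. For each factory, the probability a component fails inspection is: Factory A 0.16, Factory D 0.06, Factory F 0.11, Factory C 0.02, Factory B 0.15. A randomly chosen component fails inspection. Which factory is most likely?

Factory B

Unnormalized posteriors (prior × likelihood):
  Factory A: 0.14 × 0.16 = 0.0224
  Factory D: 0.31 × 0.06 = 0.0186
  Factory F: 0.19 × 0.11 = 0.0209
  Factory C: 0.07 × 0.02 = 0.0014
  Factory B: 0.29 × 0.15 = 0.0435
Total = 0.1068.
Largest term belongs to Factory B, so Factory B is most probable.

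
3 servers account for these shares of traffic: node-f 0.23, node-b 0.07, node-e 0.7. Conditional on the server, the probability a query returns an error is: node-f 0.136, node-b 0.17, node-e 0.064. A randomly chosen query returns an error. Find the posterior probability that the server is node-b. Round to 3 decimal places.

Compute prior × likelihood for every hypothesis:
  node-f: 0.23 × 0.136 = 0.03128
  node-b: 0.07 × 0.17 = 0.0119
  node-e: 0.7 × 0.064 = 0.0448
Sum = 0.08798.
P(node-b | evidence) = 0.0119 / 0.08798 ≈ 0.135.

0.135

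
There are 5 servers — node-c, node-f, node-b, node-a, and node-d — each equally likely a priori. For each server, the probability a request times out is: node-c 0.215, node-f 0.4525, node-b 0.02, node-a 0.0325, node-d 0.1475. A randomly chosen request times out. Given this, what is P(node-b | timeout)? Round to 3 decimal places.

With a uniform prior (1/5 each), posterior ∝ likelihood:
  node-c: 0.215
  node-f: 0.4525
  node-b: 0.02
  node-a: 0.0325
  node-d: 0.1475
Total = 0.8675.
P(node-b | evidence) = 0.02 / 0.8675 ≈ 0.023.

0.023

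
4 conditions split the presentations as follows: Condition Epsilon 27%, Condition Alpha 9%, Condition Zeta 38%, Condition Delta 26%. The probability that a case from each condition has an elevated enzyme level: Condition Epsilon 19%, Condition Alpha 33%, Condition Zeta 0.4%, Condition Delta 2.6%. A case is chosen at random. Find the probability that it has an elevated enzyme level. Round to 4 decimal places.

0.0893

Compute prior × likelihood for every hypothesis:
  Condition Epsilon: 0.27 × 0.19 = 0.0513
  Condition Alpha: 0.09 × 0.33 = 0.0297
  Condition Zeta: 0.38 × 0.004 = 0.00152
  Condition Delta: 0.26 × 0.026 = 0.00676
P(elevated) = 0.0513 + 0.0297 + 0.00152 + 0.00676 = 0.08928 → 0.0893.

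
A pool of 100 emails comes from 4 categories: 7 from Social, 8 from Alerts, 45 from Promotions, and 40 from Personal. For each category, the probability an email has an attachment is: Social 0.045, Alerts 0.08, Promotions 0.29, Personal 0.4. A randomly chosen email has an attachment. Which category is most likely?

Prior × likelihood for each hypothesis:
  Social: 0.07 × 0.045 = 0.00315
  Alerts: 0.08 × 0.08 = 0.0064
  Promotions: 0.45 × 0.29 = 0.1305
  Personal: 0.4 × 0.4 = 0.16
Sum = 0.30005.
Largest term belongs to Personal, so Personal is most probable.

Personal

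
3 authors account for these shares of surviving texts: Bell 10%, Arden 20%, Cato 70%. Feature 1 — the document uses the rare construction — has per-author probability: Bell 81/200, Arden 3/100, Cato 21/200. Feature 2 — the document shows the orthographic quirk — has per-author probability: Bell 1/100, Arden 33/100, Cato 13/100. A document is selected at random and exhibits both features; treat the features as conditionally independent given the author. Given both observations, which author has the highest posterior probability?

Prior × likelihood for each hypothesis:
  Bell: 0.1 × 0.405 × 0.01 = 0.000405
  Arden: 0.2 × 0.03 × 0.33 = 0.00198
  Cato: 0.7 × 0.105 × 0.13 = 0.009555
Normalizing constant = 0.01194.
Largest term belongs to Cato, so Cato is most probable.

Cato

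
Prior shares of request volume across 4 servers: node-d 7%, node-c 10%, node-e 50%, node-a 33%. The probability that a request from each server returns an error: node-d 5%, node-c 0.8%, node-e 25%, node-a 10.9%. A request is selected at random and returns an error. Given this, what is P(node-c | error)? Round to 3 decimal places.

By Bayes' rule, posterior ∝ prior × likelihood:
  node-d: 0.07 × 0.05 = 0.0035
  node-c: 0.1 × 0.008 = 0.0008
  node-e: 0.5 × 0.25 = 0.125
  node-a: 0.33 × 0.109 = 0.03597
Normalizing constant = 0.16527.
P(node-c | evidence) = 0.0008 / 0.16527 ≈ 0.005.

0.005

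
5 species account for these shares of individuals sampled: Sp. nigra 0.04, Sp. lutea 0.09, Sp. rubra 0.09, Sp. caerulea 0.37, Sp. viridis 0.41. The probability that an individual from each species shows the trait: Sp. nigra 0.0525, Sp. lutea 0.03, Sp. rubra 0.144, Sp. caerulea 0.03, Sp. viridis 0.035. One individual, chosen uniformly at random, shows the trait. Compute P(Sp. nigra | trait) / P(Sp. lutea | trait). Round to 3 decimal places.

0.778

By Bayes' rule, posterior ∝ prior × likelihood:
  Sp. nigra: 0.04 × 0.0525 = 0.0021
  Sp. lutea: 0.09 × 0.03 = 0.0027
  Sp. rubra: 0.09 × 0.144 = 0.01296
  Sp. caerulea: 0.37 × 0.03 = 0.0111
  Sp. viridis: 0.41 × 0.035 = 0.01435
Normalizing constant = 0.04321.
The ratio is 0.0021 / 0.0027 (the normalizer cancels) = 0.778.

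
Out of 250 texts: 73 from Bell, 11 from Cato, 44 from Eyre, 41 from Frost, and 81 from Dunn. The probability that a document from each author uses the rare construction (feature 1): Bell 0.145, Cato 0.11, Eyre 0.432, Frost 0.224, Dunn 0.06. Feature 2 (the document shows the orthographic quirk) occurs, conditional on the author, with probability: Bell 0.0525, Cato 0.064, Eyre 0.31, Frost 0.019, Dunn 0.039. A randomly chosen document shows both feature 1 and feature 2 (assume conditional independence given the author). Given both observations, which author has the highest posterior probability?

Prior × likelihood for each hypothesis:
  Bell: 0.292 × 0.145 × 0.0525 = 0.00222285
  Cato: 0.044 × 0.11 × 0.064 = 0.00030976
  Eyre: 0.176 × 0.432 × 0.31 = 0.02356992
  Frost: 0.164 × 0.224 × 0.019 = 0.000697984
  Dunn: 0.324 × 0.06 × 0.039 = 0.00075816
Total = 0.027558674.
Largest term belongs to Eyre, so Eyre is most probable.

Eyre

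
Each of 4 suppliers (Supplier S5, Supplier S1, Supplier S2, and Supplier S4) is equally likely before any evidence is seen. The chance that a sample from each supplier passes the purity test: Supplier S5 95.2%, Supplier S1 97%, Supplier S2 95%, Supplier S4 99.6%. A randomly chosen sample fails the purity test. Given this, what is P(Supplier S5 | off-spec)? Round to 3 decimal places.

0.364

Taking complements, P(off-spec | each) = Supplier S5 0.048, Supplier S1 0.03, Supplier S2 0.05, Supplier S4 0.004.
Since the prior is uniform, the posterior is proportional to the likelihood:
  Supplier S5: 0.048
  Supplier S1: 0.03
  Supplier S2: 0.05
  Supplier S4: 0.004
Sum = 0.132.
P(Supplier S5 | evidence) = 0.048 / 0.132 ≈ 0.364.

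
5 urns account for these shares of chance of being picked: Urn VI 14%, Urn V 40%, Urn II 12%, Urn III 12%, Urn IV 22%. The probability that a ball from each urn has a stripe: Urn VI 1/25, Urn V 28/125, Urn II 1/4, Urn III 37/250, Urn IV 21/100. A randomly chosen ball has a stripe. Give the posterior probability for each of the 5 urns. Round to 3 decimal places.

Unnormalized posteriors (prior × likelihood):
  Urn VI: 0.14 × 0.04 = 0.0056
  Urn V: 0.4 × 0.224 = 0.0896
  Urn II: 0.12 × 0.25 = 0.03
  Urn III: 0.12 × 0.148 = 0.01776
  Urn IV: 0.22 × 0.21 = 0.0462
Sum = 0.18916.
P(Urn VI | striped) = 0.0056/0.18916 ≈ 0.030
P(Urn V | striped) = 0.0896/0.18916 ≈ 0.474
P(Urn II | striped) = 0.03/0.18916 ≈ 0.159
P(Urn III | striped) = 0.01776/0.18916 ≈ 0.094
P(Urn IV | striped) = 0.0462/0.18916 ≈ 0.244
(Check: 0.030+0.474+0.159+0.094+0.244 = 1.001.)

Urn VI 0.030, Urn V 0.474, Urn II 0.159, Urn III 0.094, Urn IV 0.244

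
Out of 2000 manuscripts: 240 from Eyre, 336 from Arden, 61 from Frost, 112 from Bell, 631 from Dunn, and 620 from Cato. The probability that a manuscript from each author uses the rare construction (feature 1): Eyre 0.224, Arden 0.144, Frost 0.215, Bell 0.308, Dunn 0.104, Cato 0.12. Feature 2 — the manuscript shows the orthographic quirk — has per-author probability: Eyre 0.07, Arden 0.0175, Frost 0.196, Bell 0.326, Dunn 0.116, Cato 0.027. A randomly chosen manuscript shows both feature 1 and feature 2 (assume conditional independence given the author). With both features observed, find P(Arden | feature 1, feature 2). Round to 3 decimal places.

Unnormalized posteriors (prior × likelihood):
  Eyre: 0.12 × 0.224 × 0.07 = 0.0018816
  Arden: 0.168 × 0.144 × 0.0175 = 0.00042336
  Frost: 0.0305 × 0.215 × 0.196 = 0.00128527
  Bell: 0.056 × 0.308 × 0.326 = 0.005622848
  Dunn: 0.3155 × 0.104 × 0.116 = 0.003806192
  Cato: 0.31 × 0.12 × 0.027 = 0.0010044
Total = 0.01402367.
P(Arden | evidence) = 0.00042336 / 0.01402367 ≈ 0.030.

0.030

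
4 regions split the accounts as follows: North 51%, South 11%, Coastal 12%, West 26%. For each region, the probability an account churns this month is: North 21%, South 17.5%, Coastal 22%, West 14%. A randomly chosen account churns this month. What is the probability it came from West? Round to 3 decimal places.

0.192

Prior × likelihood for each hypothesis:
  North: 0.51 × 0.21 = 0.1071
  South: 0.11 × 0.175 = 0.01925
  Coastal: 0.12 × 0.22 = 0.0264
  West: 0.26 × 0.14 = 0.0364
Sum = 0.18915.
P(West | evidence) = 0.0364 / 0.18915 ≈ 0.192.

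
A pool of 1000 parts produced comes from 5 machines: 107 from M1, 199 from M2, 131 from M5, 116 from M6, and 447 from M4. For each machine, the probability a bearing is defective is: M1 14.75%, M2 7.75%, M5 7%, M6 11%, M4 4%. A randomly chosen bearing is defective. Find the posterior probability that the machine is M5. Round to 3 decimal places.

0.129

Unnormalized posteriors (prior × likelihood):
  M1: 0.107 × 0.1475 = 0.0157825
  M2: 0.199 × 0.0775 = 0.0154225
  M5: 0.131 × 0.07 = 0.00917
  M6: 0.116 × 0.11 = 0.01276
  M4: 0.447 × 0.04 = 0.01788
Sum = 0.071015.
P(M5 | evidence) = 0.00917 / 0.071015 ≈ 0.129.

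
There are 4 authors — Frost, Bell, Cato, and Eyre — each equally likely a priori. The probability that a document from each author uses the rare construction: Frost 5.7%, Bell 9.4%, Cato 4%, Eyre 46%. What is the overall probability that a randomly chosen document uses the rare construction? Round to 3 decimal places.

0.163

Since the prior is uniform, the posterior is proportional to the likelihood:
  Frost: 0.057
  Bell: 0.094
  Cato: 0.04
  Eyre: 0.46
P(rare-form) = (1/4) × (0.057 + 0.094 + 0.04 + 0.46) = 0.651/4 ≈ 0.163.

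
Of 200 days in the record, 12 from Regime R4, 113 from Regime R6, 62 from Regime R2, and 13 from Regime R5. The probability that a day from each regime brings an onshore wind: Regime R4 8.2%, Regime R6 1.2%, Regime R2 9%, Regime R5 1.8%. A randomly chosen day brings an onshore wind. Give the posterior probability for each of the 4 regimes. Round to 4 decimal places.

Compute prior × likelihood for every hypothesis:
  Regime R4: 0.06 × 0.082 = 0.00492
  Regime R6: 0.565 × 0.012 = 0.00678
  Regime R2: 0.31 × 0.09 = 0.0279
  Regime R5: 0.065 × 0.018 = 0.00117
Sum = 0.04077.
P(Regime R4 | onshore) = 0.00492/0.04077 ≈ 0.1207
P(Regime R6 | onshore) = 0.00678/0.04077 ≈ 0.1663
P(Regime R2 | onshore) = 0.0279/0.04077 ≈ 0.6843
P(Regime R5 | onshore) = 0.00117/0.04077 ≈ 0.0287

Regime R4 0.1207, Regime R6 0.1663, Regime R2 0.6843, Regime R5 0.0287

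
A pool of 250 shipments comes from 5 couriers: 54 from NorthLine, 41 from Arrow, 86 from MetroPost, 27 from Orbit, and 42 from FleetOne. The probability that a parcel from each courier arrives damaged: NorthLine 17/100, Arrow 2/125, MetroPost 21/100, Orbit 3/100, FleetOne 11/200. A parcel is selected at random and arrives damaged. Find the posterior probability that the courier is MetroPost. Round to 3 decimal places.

0.582

Prior × likelihood for each hypothesis:
  NorthLine: 0.216 × 0.17 = 0.03672
  Arrow: 0.164 × 0.016 = 0.002624
  MetroPost: 0.344 × 0.21 = 0.07224
  Orbit: 0.108 × 0.03 = 0.00324
  FleetOne: 0.168 × 0.055 = 0.00924
Total = 0.124064.
P(MetroPost | evidence) = 0.07224 / 0.124064 ≈ 0.582.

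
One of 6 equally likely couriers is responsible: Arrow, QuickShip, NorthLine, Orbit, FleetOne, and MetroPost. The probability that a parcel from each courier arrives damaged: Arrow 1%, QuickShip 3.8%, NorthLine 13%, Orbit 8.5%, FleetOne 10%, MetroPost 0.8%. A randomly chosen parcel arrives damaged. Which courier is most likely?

NorthLine

With a uniform prior (1/6 each), posterior ∝ likelihood:
  Arrow: 0.01
  QuickShip: 0.038
  NorthLine: 0.13
  Orbit: 0.085
  FleetOne: 0.1
  MetroPost: 0.008
Normalizing constant = 0.371.
Largest term belongs to NorthLine, so NorthLine is most probable.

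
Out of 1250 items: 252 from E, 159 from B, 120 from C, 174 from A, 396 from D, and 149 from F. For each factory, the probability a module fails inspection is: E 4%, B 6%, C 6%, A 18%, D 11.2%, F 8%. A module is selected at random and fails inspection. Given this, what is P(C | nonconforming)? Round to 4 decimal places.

By Bayes' rule, posterior ∝ prior × likelihood:
  E: 0.2016 × 0.04 = 0.008064
  B: 0.1272 × 0.06 = 0.007632
  C: 0.096 × 0.06 = 0.00576
  A: 0.1392 × 0.18 = 0.025056
  D: 0.3168 × 0.112 = 0.0354816
  F: 0.1192 × 0.08 = 0.009536
Total = 0.0915296.
P(C | evidence) = 0.00576 / 0.0915296 ≈ 0.0629.

0.0629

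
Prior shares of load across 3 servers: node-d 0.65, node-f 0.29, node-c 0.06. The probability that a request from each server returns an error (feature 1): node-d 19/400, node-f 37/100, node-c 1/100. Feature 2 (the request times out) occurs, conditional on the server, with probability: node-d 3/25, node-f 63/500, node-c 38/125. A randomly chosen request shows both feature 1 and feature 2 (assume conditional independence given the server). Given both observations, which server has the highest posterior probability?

node-f

Unnormalized posteriors (prior × likelihood):
  node-d: 0.65 × 0.0475 × 0.12 = 0.003705
  node-f: 0.29 × 0.37 × 0.126 = 0.0135198
  node-c: 0.06 × 0.01 × 0.304 = 0.0001824
Total = 0.0174072.
Largest term belongs to node-f, so node-f is most probable.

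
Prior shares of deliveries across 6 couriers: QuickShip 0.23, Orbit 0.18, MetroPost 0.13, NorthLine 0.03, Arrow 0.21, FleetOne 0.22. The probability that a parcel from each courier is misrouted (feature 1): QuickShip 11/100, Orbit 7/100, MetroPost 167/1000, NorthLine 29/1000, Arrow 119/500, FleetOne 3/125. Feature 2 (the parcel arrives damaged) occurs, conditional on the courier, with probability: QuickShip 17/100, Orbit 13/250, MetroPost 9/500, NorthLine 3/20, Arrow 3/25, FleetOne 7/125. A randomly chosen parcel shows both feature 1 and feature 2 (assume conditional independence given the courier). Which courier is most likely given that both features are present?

Arrow

Compute prior × likelihood for every hypothesis:
  QuickShip: 0.23 × 0.11 × 0.17 = 0.004301
  Orbit: 0.18 × 0.07 × 0.052 = 0.0006552
  MetroPost: 0.13 × 0.167 × 0.018 = 0.00039078
  NorthLine: 0.03 × 0.029 × 0.15 = 0.0001305
  Arrow: 0.21 × 0.238 × 0.12 = 0.0059976
  FleetOne: 0.22 × 0.024 × 0.056 = 0.00029568
Sum = 0.01177076.
Largest term belongs to Arrow, so Arrow is most probable.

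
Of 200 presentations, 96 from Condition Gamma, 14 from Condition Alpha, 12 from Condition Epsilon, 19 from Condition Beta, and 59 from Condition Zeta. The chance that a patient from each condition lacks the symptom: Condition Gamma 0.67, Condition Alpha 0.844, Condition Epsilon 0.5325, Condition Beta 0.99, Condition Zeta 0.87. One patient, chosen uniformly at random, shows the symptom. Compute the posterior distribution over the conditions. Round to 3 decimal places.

Condition Gamma 0.669, Condition Alpha 0.046, Condition Epsilon 0.119, Condition Beta 0.004, Condition Zeta 0.162

Taking complements, P(symptomatic | each) = Condition Gamma 0.33, Condition Alpha 0.156, Condition Epsilon 0.4675, Condition Beta 0.01, Condition Zeta 0.13.
Unnormalized posteriors (prior × likelihood):
  Condition Gamma: 0.48 × 0.33 = 0.1584
  Condition Alpha: 0.07 × 0.156 = 0.01092
  Condition Epsilon: 0.06 × 0.4675 = 0.02805
  Condition Beta: 0.095 × 0.01 = 0.00095
  Condition Zeta: 0.295 × 0.13 = 0.03835
Total = 0.23667.
P(Condition Gamma | symptomatic) = 0.1584/0.23667 ≈ 0.669
P(Condition Alpha | symptomatic) = 0.01092/0.23667 ≈ 0.046
P(Condition Epsilon | symptomatic) = 0.02805/0.23667 ≈ 0.119
P(Condition Beta | symptomatic) = 0.00095/0.23667 ≈ 0.004
P(Condition Zeta | symptomatic) = 0.03835/0.23667 ≈ 0.162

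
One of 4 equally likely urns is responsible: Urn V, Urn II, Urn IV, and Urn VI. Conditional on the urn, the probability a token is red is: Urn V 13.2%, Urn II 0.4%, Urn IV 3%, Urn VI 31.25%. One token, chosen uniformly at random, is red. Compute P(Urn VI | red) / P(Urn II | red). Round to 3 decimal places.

78.125

With a uniform prior (1/4 each), posterior ∝ likelihood:
  Urn V: 0.132
  Urn II: 0.004
  Urn IV: 0.03
  Urn VI: 0.3125
Normalizing constant = 0.4785.
The ratio is 0.3125 / 0.004 (the normalizer cancels) = 78.125.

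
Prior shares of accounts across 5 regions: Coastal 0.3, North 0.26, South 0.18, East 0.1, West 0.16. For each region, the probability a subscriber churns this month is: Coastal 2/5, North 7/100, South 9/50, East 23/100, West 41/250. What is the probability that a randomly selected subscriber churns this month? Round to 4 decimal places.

0.2198

Prior × likelihood for each hypothesis:
  Coastal: 0.3 × 0.4 = 0.12
  North: 0.26 × 0.07 = 0.0182
  South: 0.18 × 0.18 = 0.0324
  East: 0.1 × 0.23 = 0.023
  West: 0.16 × 0.164 = 0.02624
P(churn) = 0.12 + 0.0182 + 0.0324 + 0.023 + 0.02624 = 0.21984 → 0.2198.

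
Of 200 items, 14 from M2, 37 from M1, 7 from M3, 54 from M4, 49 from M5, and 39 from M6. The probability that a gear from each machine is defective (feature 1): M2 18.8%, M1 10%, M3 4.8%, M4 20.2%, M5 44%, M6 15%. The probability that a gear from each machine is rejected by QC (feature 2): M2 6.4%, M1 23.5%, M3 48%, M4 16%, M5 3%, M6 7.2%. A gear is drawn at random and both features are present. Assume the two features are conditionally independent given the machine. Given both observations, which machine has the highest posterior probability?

By Bayes' rule, posterior ∝ prior × likelihood:
  M2: 0.07 × 0.188 × 0.064 = 0.00084224
  M1: 0.185 × 0.1 × 0.235 = 0.0043475
  M3: 0.035 × 0.048 × 0.48 = 0.0008064
  M4: 0.27 × 0.202 × 0.16 = 0.0087264
  M5: 0.245 × 0.44 × 0.03 = 0.003234
  M6: 0.195 × 0.15 × 0.072 = 0.002106
Sum = 0.02006254.
Largest term belongs to M4, so M4 is most probable.

M4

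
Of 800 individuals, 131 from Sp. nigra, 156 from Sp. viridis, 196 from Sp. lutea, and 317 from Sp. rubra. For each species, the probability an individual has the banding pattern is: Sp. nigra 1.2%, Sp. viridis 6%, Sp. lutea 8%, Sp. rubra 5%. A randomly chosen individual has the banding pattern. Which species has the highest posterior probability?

Sp. rubra

Prior × likelihood for each hypothesis:
  Sp. nigra: 0.16375 × 0.012 = 0.001965
  Sp. viridis: 0.195 × 0.06 = 0.0117
  Sp. lutea: 0.245 × 0.08 = 0.0196
  Sp. rubra: 0.39625 × 0.05 = 0.0198125
Total = 0.0530775.
Largest term belongs to Sp. rubra, so Sp. rubra is most probable.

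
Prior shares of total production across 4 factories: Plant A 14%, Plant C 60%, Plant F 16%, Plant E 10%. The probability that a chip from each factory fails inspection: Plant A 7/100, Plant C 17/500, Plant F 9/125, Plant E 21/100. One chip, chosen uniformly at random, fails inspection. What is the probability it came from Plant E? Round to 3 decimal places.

0.335

Prior × likelihood for each hypothesis:
  Plant A: 0.14 × 0.07 = 0.0098
  Plant C: 0.6 × 0.034 = 0.0204
  Plant F: 0.16 × 0.072 = 0.01152
  Plant E: 0.1 × 0.21 = 0.021
Total = 0.06272.
P(Plant E | evidence) = 0.021 / 0.06272 ≈ 0.335.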